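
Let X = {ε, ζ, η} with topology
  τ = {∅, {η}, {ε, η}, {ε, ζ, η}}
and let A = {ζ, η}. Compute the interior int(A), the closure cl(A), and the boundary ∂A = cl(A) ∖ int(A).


int(A) = {η}, cl(A) = {ε, ζ, η}, ∂A = {ε, ζ}.

Closed sets in (X, τ) are complements of opens:
  closed(X, τ) = {∅, {ζ}, {ε, ζ}, {ε, ζ, η}}.
int(A) = ⋃ {U ∈ τ : U ⊆ A}. Opens contained in A: ∅, {η}.
Taking the union of these: int(A) = {η}.
cl(A) = ⋂ {C closed : A ⊆ C}. Closed sets containing A: {ε, ζ, η}.
Intersecting these: cl(A) = {ε, ζ, η}.
∂A = cl(A) ∖ int(A) = {ε, ζ, η} ∖ {η} = {ε, ζ}.


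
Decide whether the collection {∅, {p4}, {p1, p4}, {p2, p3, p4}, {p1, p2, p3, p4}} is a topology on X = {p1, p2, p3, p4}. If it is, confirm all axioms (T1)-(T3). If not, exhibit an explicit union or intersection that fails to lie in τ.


τ IS a topology on X.

Axiom (T1): ∅ ∈ τ? Yes; X ∈ τ? Yes.
Axiom (T2/T3): check pairwise unions and intersections of members of τ.
All pairwise intersections and unions checked — each lies in τ. Therefore τ satisfies (T1), (T2), (T3): it IS a topology on X.


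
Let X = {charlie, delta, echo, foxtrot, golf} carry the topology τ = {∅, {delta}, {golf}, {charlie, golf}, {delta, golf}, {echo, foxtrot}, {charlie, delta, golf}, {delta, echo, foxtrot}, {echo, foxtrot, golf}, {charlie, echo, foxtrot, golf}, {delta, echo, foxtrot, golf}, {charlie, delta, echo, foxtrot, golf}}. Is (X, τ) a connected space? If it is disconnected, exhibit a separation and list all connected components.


(X, τ) is disconnected; components = [{delta}, {charlie, golf}, {echo, foxtrot}].

Find clopen sets (U ∈ τ with X ∖ U ∈ τ):
  U = ∅, X ∖ U = {charlie, delta, echo, foxtrot, golf} — both open, so U is clopen.
  U = {delta}, X ∖ U = {charlie, echo, foxtrot, golf} — both open, so U is clopen.
  U = {charlie, golf}, X ∖ U = {delta, echo, foxtrot} — both open, so U is clopen.
  U = {echo, foxtrot}, X ∖ U = {charlie, delta, golf} — both open, so U is clopen.
  U = {charlie, delta, golf}, X ∖ U = {echo, foxtrot} — both open, so U is clopen.
  U = {delta, echo, foxtrot}, X ∖ U = {charlie, golf} — both open, so U is clopen.
  U = {charlie, echo, foxtrot, golf}, X ∖ U = {delta} — both open, so U is clopen.
  U = {charlie, delta, echo, foxtrot, golf}, X ∖ U = ∅ — both open, so U is clopen.
Nontrivial clopen(s) exist: e.g. {charlie, golf}. So (X, τ) is disconnected.
Compute connected components by grouping points that agree on all clopens:
  component: {delta}
  component: {charlie, golf}
  component: {echo, foxtrot}


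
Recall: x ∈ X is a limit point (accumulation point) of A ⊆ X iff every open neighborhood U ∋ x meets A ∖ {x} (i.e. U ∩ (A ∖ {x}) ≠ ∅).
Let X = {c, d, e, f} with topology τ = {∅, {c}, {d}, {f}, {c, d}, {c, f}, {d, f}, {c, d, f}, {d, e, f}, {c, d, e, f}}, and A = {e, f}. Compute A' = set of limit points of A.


A' = {e}

For each x ∈ X, list the open sets U ∈ τ with x ∈ U, then check whether U ∩ (A ∖ {x}) ≠ ∅ for every such U.
  x = c: open {c} ∋ x has {c} ∩ (A ∖ {c}) = ∅, so x is NOT a limit point.
  x = d: open {d} ∋ x has {d} ∩ (A ∖ {d}) = ∅, so x is NOT a limit point.
  x = e: opens ∋ x are {d, e, f}, {c, d, e, f}; each meets A ∖ {e}, so x IS a limit point.
  x = f: open {f} ∋ x has {f} ∩ (A ∖ {f}) = ∅, so x is NOT a limit point.
Collecting: A' = {e}.


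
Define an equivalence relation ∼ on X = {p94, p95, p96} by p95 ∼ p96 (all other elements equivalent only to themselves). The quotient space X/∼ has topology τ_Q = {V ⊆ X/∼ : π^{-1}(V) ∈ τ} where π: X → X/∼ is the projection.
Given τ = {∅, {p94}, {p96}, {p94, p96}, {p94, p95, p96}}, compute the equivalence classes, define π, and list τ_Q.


X/∼ = {[p94], [p95=p96]}; |τ_Q| = 3.

Equivalence classes: [p94], [p95=p96].
Quotient map π: X → X/∼ sends p94 ↦ [p94], p95 ↦ [p95=p96], p96 ↦ [p95=p96].
For each subset V ⊆ X/∼, compute π^{-1}(V) ⊆ X and check whether π^{-1}(V) ∈ τ. V is open in τ_Q iff π^{-1}(V) ∈ τ.
  V = {}: π^{-1}(V) = ∅ ∈ τ ✓.
  V = {[p94]}: π^{-1}(V) = {p94} ∈ τ ✓.
  V = {[p95=p96]}: π^{-1}(V) = {p95, p96} ∉ τ ✗.
  V = {[p94], [p95=p96]}: π^{-1}(V) = {p94, p95, p96} ∈ τ ✓.
Open sets in the quotient: τ_Q = {{}, {[p94]}, {[p94], [p95=p96]}} (3 elements).


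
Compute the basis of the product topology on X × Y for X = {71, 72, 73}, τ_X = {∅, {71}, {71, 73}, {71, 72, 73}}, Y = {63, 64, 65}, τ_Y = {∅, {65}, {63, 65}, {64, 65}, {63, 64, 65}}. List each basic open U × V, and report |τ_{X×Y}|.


Basis B = {∅ × ∅, {71} × {65}, {71} × {63, 65}, {71} × {64, 65}, {71, 73} × {65}, {71} × {63, 64, 65}, {71, 72, 73} × {65}, {71, 73} × {63, 65}, {71, 73} × {64, 65}, {71, 73} × {63, 64, 65}, {71, 72, 73} × {63, 65}, {71, 72, 73} × {64, 65}, {71, 72, 73} × {63, 64, 65}}; |τ_{X×Y}| = 30.

Enumerate products U × V with U ∈ τ_X, V ∈ τ_Y (deduplicated):
  ∅ × ∅ = {} (∅)
  {71} × {65} = {(71,65)}
  {71} × {63, 65} = {(71,63), (71,65)}
  {71} × {64, 65} = {(71,64), (71,65)}
  {71, 73} × {65} = {(71,65), (73,65)}
  {71} × {63, 64, 65} = {(71,63), (71,64), (71,65)}
  {71, 72, 73} × {65} = {(71,65), (72,65), (73,65)}
  {71, 73} × {63, 65} = {(71,63), (71,65), (73,63), (73,65)}
  {71, 73} × {64, 65} = {(71,64), (71,65), (73,64), (73,65)}
  {71, 73} × {63, 64, 65} = {(71,63), (71,64), (71,65), (73,63), (73,64), (73,65)}
  {71, 72, 73} × {63, 65} = {(71,63), (71,65), (72,63), (72,65), (73,63), (73,65)}
  {71, 72, 73} × {64, 65} = {(71,64), (71,65), (72,64), (72,65), (73,64), (73,65)}
  {71, 72, 73} × {63, 64, 65} = {(71,63), (71,64), (71,65), (72,63), (72,64), (72,65), (73,63), (73,64), (73,65)}
These 13 distinct sets form the basis B.
Close under arbitrary unions to get τ_{X×Y}; counting gives |τ_{X×Y}| = 30.


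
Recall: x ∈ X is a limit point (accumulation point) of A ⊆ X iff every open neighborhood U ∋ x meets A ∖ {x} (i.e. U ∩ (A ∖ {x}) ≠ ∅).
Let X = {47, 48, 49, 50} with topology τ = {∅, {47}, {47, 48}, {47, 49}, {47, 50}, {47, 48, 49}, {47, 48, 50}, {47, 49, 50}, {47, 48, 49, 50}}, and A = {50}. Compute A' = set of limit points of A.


A' = ∅

For each x ∈ X, list the open sets U ∈ τ with x ∈ U, then check whether U ∩ (A ∖ {x}) ≠ ∅ for every such U.
  x = 47: open {47} ∋ x has {47} ∩ (A ∖ {47}) = ∅, so x is NOT a limit point.
  x = 48: open {47, 48} ∋ x has {47, 48} ∩ (A ∖ {48}) = ∅, so x is NOT a limit point.
  x = 49: open {47, 49} ∋ x has {47, 49} ∩ (A ∖ {49}) = ∅, so x is NOT a limit point.
  x = 50: open {47, 50} ∋ x has {47, 50} ∩ (A ∖ {50}) = ∅, so x is NOT a limit point.
Collecting: A' = ∅.


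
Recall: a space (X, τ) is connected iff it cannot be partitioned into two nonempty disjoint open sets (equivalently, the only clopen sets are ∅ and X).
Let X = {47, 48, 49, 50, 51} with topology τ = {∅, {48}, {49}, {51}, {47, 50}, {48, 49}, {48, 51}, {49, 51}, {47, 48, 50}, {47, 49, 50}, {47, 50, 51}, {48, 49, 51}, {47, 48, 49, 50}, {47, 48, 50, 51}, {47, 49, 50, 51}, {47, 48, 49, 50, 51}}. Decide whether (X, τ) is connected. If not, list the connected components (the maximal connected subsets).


(X, τ) is disconnected; components = [{48}, {49}, {51}, {47, 50}].

Find clopen sets (U ∈ τ with X ∖ U ∈ τ):
  U = ∅, X ∖ U = {47, 48, 49, 50, 51} — both open, so U is clopen.
  U = {48}, X ∖ U = {47, 49, 50, 51} — both open, so U is clopen.
  U = {49}, X ∖ U = {47, 48, 50, 51} — both open, so U is clopen.
  U = {51}, X ∖ U = {47, 48, 49, 50} — both open, so U is clopen.
  U = {47, 50}, X ∖ U = {48, 49, 51} — both open, so U is clopen.
  U = {48, 49}, X ∖ U = {47, 50, 51} — both open, so U is clopen.
  U = {48, 51}, X ∖ U = {47, 49, 50} — both open, so U is clopen.
  U = {49, 51}, X ∖ U = {47, 48, 50} — both open, so U is clopen.
  U = {47, 48, 50}, X ∖ U = {49, 51} — both open, so U is clopen.
  U = {47, 49, 50}, X ∖ U = {48, 51} — both open, so U is clopen.
  U = {47, 50, 51}, X ∖ U = {48, 49} — both open, so U is clopen.
  U = {48, 49, 51}, X ∖ U = {47, 50} — both open, so U is clopen.
  U = {47, 48, 49, 50}, X ∖ U = {51} — both open, so U is clopen.
  U = {47, 48, 50, 51}, X ∖ U = {49} — both open, so U is clopen.
  U = {47, 49, 50, 51}, X ∖ U = {48} — both open, so U is clopen.
  U = {47, 48, 49, 50, 51}, X ∖ U = ∅ — both open, so U is clopen.
Nontrivial clopen(s) exist: e.g. {48}. So (X, τ) is disconnected.
Compute connected components by grouping points that agree on all clopens:
  component: {48}
  component: {49}
  component: {51}
  component: {47, 50}


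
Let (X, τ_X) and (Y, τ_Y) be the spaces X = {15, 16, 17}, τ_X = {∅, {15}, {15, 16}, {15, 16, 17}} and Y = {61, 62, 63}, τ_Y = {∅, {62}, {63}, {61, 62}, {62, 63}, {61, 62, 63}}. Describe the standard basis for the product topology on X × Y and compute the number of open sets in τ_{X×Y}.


Basis B = {∅ × ∅, {15} × {62}, {15} × {63}, {15} × {61, 62}, {15} × {62, 63}, {15, 16} × {62}, {15, 16} × {63}, {15} × {61, 62, 63}, {15, 16, 17} × {62}, {15, 16, 17} × {63}, {15, 16} × {61, 62}, {15, 16} × {62, 63}, {15, 16} × {61, 62, 63}, {15, 16, 17} × {61, 62}, {15, 16, 17} × {62, 63}, {15, 16, 17} × {61, 62, 63}}; |τ_{X×Y}| = 40.

Enumerate products U × V with U ∈ τ_X, V ∈ τ_Y (deduplicated):
  ∅ × ∅ = {} (∅)
  {15} × {62} = {(15,62)}
  {15} × {63} = {(15,63)}
  {15} × {61, 62} = {(15,61), (15,62)}
  {15} × {62, 63} = {(15,62), (15,63)}
  {15, 16} × {62} = {(15,62), (16,62)}
  {15, 16} × {63} = {(15,63), (16,63)}
  {15} × {61, 62, 63} = {(15,61), (15,62), (15,63)}
  {15, 16, 17} × {62} = {(15,62), (16,62), (17,62)}
  {15, 16, 17} × {63} = {(15,63), (16,63), (17,63)}
  {15, 16} × {61, 62} = {(15,61), (15,62), (16,61), (16,62)}
  {15, 16} × {62, 63} = {(15,62), (15,63), (16,62), (16,63)}
  {15, 16} × {61, 62, 63} = {(15,61), (15,62), (15,63), (16,61), (16,62), (16,63)}
  {15, 16, 17} × {61, 62} = {(15,61), (15,62), (16,61), (16,62), (17,61), (17,62)}
  {15, 16, 17} × {62, 63} = {(15,62), (15,63), (16,62), (16,63), (17,62), (17,63)}
  {15, 16, 17} × {61, 62, 63} = {(15,61), (15,62), (15,63), (16,61), (16,62), (16,63), (17,61), (17,62), (17,63)}
These 16 distinct sets form the basis B.
Close under arbitrary unions to get τ_{X×Y}; counting gives |τ_{X×Y}| = 40.


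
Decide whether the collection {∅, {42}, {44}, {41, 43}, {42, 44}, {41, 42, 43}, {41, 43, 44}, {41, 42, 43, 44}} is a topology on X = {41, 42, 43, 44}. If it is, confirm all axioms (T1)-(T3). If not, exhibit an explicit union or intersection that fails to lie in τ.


τ IS a topology on X.

Axiom (T1): ∅ ∈ τ? Yes; X ∈ τ? Yes.
Axiom (T2/T3): check pairwise unions and intersections of members of τ.
All pairwise intersections and unions checked — each lies in τ. Therefore τ satisfies (T1), (T2), (T3): it IS a topology on X.


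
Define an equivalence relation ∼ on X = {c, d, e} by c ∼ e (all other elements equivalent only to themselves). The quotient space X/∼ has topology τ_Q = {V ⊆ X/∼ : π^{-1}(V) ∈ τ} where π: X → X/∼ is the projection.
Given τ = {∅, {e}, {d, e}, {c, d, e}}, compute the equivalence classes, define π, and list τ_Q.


X/∼ = {[c=e], [d]}; |τ_Q| = 2.

Equivalence classes: [c=e], [d].
Quotient map π: X → X/∼ sends c ↦ [c=e], d ↦ [d], e ↦ [c=e].
For each subset V ⊆ X/∼, compute π^{-1}(V) ⊆ X and check whether π^{-1}(V) ∈ τ. V is open in τ_Q iff π^{-1}(V) ∈ τ.
  V = {}: π^{-1}(V) = ∅ ∈ τ ✓.
  V = {[c=e]}: π^{-1}(V) = {c, e} ∉ τ ✗.
  V = {[d]}: π^{-1}(V) = {d} ∉ τ ✗.
  V = {[c=e], [d]}: π^{-1}(V) = {c, d, e} ∈ τ ✓.
Open sets in the quotient: τ_Q = {{}, {[c=e], [d]}} (2 elements).


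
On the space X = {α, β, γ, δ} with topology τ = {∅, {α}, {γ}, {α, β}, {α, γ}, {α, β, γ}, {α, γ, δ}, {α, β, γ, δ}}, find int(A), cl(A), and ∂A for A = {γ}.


int(A) = {γ}, cl(A) = {γ, δ}, ∂A = {δ}.

Closed sets in (X, τ) are complements of opens:
  closed(X, τ) = {∅, {β}, {δ}, {β, δ}, {γ, δ}, {α, β, δ}, {β, γ, δ}, {α, β, γ, δ}}.
int(A) = ⋃ {U ∈ τ : U ⊆ A}. Opens contained in A: ∅, {γ}.
Taking the union of these: int(A) = {γ}.
cl(A) = ⋂ {C closed : A ⊆ C}. Closed sets containing A: {γ, δ}, {β, γ, δ}, {α, β, γ, δ}.
Intersecting these: cl(A) = {γ, δ}.
∂A = cl(A) ∖ int(A) = {γ, δ} ∖ {γ} = {δ}.


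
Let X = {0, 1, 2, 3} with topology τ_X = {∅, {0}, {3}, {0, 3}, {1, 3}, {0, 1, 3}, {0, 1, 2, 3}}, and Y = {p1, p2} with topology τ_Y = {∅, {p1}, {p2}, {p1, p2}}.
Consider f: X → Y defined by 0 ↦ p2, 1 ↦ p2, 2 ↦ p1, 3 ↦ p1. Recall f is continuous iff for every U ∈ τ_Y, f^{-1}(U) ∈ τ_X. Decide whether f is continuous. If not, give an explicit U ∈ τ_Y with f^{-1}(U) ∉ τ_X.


f is NOT continuous.

Compute f^{-1}(U) for each U ∈ τ_Y:
  U = ∅: f^{-1}(U) = ∅ ∈ τ_X ✓.
  U = {p1}: f^{-1}(U) = {2, 3} ∉ τ_X ✗.
  U = {p2}: f^{-1}(U) = {0, 1} ∉ τ_X ✗.
  U = {p1, p2}: f^{-1}(U) = {0, 1, 2, 3} ∈ τ_X ✓.
Found U = {p1} with f^{-1}(U) = {2, 3} not in τ_X. Therefore f is NOT continuous.


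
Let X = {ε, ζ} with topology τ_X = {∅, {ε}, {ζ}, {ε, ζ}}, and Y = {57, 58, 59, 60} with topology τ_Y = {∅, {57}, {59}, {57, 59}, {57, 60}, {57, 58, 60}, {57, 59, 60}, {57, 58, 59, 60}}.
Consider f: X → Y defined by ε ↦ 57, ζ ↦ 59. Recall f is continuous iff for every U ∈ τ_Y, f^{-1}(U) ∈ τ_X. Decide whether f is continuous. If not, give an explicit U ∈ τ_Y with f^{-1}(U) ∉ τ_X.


f IS continuous.

Compute f^{-1}(U) for each U ∈ τ_Y:
  U = ∅: f^{-1}(U) = ∅ ∈ τ_X ✓.
  U = {57}: f^{-1}(U) = {ε} ∈ τ_X ✓.
  U = {59}: f^{-1}(U) = {ζ} ∈ τ_X ✓.
  U = {57, 59}: f^{-1}(U) = {ε, ζ} ∈ τ_X ✓.
  U = {57, 60}: f^{-1}(U) = {ε} ∈ τ_X ✓.
  U = {57, 58, 60}: f^{-1}(U) = {ε} ∈ τ_X ✓.
  U = {57, 59, 60}: f^{-1}(U) = {ε, ζ} ∈ τ_X ✓.
  U = {57, 58, 59, 60}: f^{-1}(U) = {ε, ζ} ∈ τ_X ✓.
Every preimage lies in τ_X, so f IS continuous.


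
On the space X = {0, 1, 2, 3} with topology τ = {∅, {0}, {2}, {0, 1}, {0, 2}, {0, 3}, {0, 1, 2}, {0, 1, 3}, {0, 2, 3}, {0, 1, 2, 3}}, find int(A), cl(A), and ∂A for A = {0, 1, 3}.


int(A) = {0, 1, 3}, cl(A) = {0, 1, 3}, ∂A = ∅.

Closed sets in (X, τ) are complements of opens:
  closed(X, τ) = {∅, {1}, {2}, {3}, {1, 2}, {1, 3}, {2, 3}, {0, 1, 3}, {1, 2, 3}, {0, 1, 2, 3}}.
int(A) = ⋃ {U ∈ τ : U ⊆ A}. Opens contained in A: ∅, {0}, {0, 1}, {0, 3}, {0, 1, 3}.
Taking the union of these: int(A) = {0, 1, 3}.
cl(A) = ⋂ {C closed : A ⊆ C}. Closed sets containing A: {0, 1, 3}, {0, 1, 2, 3}.
Intersecting these: cl(A) = {0, 1, 3}.
∂A = cl(A) ∖ int(A) = {0, 1, 3} ∖ {0, 1, 3} = ∅.


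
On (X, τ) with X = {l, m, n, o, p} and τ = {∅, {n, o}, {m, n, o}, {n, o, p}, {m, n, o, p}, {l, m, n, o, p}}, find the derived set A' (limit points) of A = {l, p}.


A' = {l}

For each x ∈ X, list the open sets U ∈ τ with x ∈ U, then check whether U ∩ (A ∖ {x}) ≠ ∅ for every such U.
  x = l: opens ∋ x are {l, m, n, o, p}; each meets A ∖ {l}, so x IS a limit point.
  x = m: open {m, n, o} ∋ x has {m, n, o} ∩ (A ∖ {m}) = ∅, so x is NOT a limit point.
  x = n: open {n, o} ∋ x has {n, o} ∩ (A ∖ {n}) = ∅, so x is NOT a limit point.
  x = o: open {n, o} ∋ x has {n, o} ∩ (A ∖ {o}) = ∅, so x is NOT a limit point.
  x = p: open {n, o, p} ∋ x has {n, o, p} ∩ (A ∖ {p}) = ∅, so x is NOT a limit point.
Collecting: A' = {l}.


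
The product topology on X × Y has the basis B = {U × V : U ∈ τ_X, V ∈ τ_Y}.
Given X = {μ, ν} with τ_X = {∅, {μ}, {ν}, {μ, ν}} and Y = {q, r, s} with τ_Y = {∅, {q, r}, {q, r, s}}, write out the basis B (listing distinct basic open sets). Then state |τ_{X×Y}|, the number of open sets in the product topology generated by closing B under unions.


Basis B = {∅ × ∅, {μ} × {q, r}, {ν} × {q, r}, {μ} × {q, r, s}, {ν} × {q, r, s}, {μ, ν} × {q, r}, {μ, ν} × {q, r, s}}; |τ_{X×Y}| = 9.

Enumerate products U × V with U ∈ τ_X, V ∈ τ_Y (deduplicated):
  ∅ × ∅ = {} (∅)
  {μ} × {q, r} = {(μ,q), (μ,r)}
  {ν} × {q, r} = {(ν,q), (ν,r)}
  {μ} × {q, r, s} = {(μ,q), (μ,r), (μ,s)}
  {ν} × {q, r, s} = {(ν,q), (ν,r), (ν,s)}
  {μ, ν} × {q, r} = {(μ,q), (μ,r), (ν,q), (ν,r)}
  {μ, ν} × {q, r, s} = {(μ,q), (μ,r), (μ,s), (ν,q), (ν,r), (ν,s)}
These 7 distinct sets form the basis B.
Close under arbitrary unions to get τ_{X×Y}; counting gives |τ_{X×Y}| = 9.


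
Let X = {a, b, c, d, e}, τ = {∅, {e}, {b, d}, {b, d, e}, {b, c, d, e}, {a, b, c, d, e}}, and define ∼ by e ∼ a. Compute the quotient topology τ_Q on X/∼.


X/∼ = {[a=e], [b], [c], [d]}; |τ_Q| = 3.

Equivalence classes: [a=e], [b], [c], [d].
Quotient map π: X → X/∼ sends a ↦ [a=e], b ↦ [b], c ↦ [c], d ↦ [d], e ↦ [a=e].
For each subset V ⊆ X/∼, compute π^{-1}(V) ⊆ X and check whether π^{-1}(V) ∈ τ. V is open in τ_Q iff π^{-1}(V) ∈ τ.
  V = {}: π^{-1}(V) = ∅ ∈ τ ✓.
  V = {[a=e]}: π^{-1}(V) = {a, e} ∉ τ ✗.
  V = {[b]}: π^{-1}(V) = {b} ∉ τ ✗.
  V = {[a=e], [b]}: π^{-1}(V) = {a, b, e} ∉ τ ✗.
  V = {[c]}: π^{-1}(V) = {c} ∉ τ ✗.
  V = {[a=e], [c]}: π^{-1}(V) = {a, c, e} ∉ τ ✗.
  V = {[b], [c]}: π^{-1}(V) = {b, c} ∉ τ ✗.
  V = {[a=e], [b], [c]}: π^{-1}(V) = {a, b, c, e} ∉ τ ✗.
  V = {[d]}: π^{-1}(V) = {d} ∉ τ ✗.
  V = {[a=e], [d]}: π^{-1}(V) = {a, d, e} ∉ τ ✗.
  V = {[b], [d]}: π^{-1}(V) = {b, d} ∈ τ ✓.
  V = {[a=e], [b], [d]}: π^{-1}(V) = {a, b, d, e} ∉ τ ✗.
  V = {[c], [d]}: π^{-1}(V) = {c, d} ∉ τ ✗.
  V = {[a=e], [c], [d]}: π^{-1}(V) = {a, c, d, e} ∉ τ ✗.
  V = {[b], [c], [d]}: π^{-1}(V) = {b, c, d} ∉ τ ✗.
  V = {[a=e], [b], [c], [d]}: π^{-1}(V) = {a, b, c, d, e} ∈ τ ✓.
Open sets in the quotient: τ_Q = {{}, {[b], [d]}, {[a=e], [b], [c], [d]}} (3 elements).


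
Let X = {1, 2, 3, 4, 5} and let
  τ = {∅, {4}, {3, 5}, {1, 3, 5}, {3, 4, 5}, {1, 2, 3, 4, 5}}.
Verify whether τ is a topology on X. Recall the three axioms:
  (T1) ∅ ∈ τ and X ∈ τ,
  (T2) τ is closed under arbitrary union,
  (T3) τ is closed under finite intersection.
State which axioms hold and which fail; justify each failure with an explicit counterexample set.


τ is NOT a topology on X.

Axiom (T1): ∅ ∈ τ? Yes; X ∈ τ? Yes.
Axiom (T2/T3): check pairwise unions and intersections of members of τ.
Counterexample for (T2): {4} ∪ {1, 3, 5} = {1, 3, 4, 5} ∉ τ. Therefore τ is NOT a topology.


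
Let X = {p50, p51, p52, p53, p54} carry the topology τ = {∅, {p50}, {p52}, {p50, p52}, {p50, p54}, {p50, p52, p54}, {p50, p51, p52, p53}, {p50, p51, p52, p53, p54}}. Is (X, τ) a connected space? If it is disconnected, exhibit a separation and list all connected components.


(X, τ) is connected.

Find clopen sets (U ∈ τ with X ∖ U ∈ τ):
  U = ∅, X ∖ U = {p50, p51, p52, p53, p54} — both open, so U is clopen.
  U = {p50, p51, p52, p53, p54}, X ∖ U = ∅ — both open, so U is clopen.
Only trivial clopens (∅ and X) exist, so (X, τ) is connected.
Compute connected components by grouping points that agree on all clopens:
  component: {p50, p51, p52, p53, p54}


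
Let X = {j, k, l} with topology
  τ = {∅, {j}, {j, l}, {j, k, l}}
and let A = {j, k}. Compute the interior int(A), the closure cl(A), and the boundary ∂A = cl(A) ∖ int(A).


int(A) = {j}, cl(A) = {j, k, l}, ∂A = {k, l}.

Closed sets in (X, τ) are complements of opens:
  closed(X, τ) = {∅, {k}, {k, l}, {j, k, l}}.
int(A) = ⋃ {U ∈ τ : U ⊆ A}. Opens contained in A: ∅, {j}.
Taking the union of these: int(A) = {j}.
cl(A) = ⋂ {C closed : A ⊆ C}. Closed sets containing A: {j, k, l}.
Intersecting these: cl(A) = {j, k, l}.
∂A = cl(A) ∖ int(A) = {j, k, l} ∖ {j} = {k, l}.


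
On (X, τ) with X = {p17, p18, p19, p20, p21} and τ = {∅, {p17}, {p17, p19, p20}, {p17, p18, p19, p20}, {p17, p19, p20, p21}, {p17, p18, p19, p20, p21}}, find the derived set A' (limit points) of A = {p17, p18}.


A' = {p18, p19, p20, p21}

For each x ∈ X, list the open sets U ∈ τ with x ∈ U, then check whether U ∩ (A ∖ {x}) ≠ ∅ for every such U.
  x = p17: open {p17} ∋ x has {p17} ∩ (A ∖ {p17}) = ∅, so x is NOT a limit point.
  x = p18: opens ∋ x are {p17, p18, p19, p20}, {p17, p18, p19, p20, p21}; each meets A ∖ {p18}, so x IS a limit point.
  x = p19: opens ∋ x are {p17, p19, p20}, {p17, p18, p19, p20}, {p17, p19, p20, p21}, {p17, p18, p19, p20, p21}; each meets A ∖ {p19}, so x IS a limit point.
  x = p20: opens ∋ x are {p17, p19, p20}, {p17, p18, p19, p20}, {p17, p19, p20, p21}, {p17, p18, p19, p20, p21}; each meets A ∖ {p20}, so x IS a limit point.
  x = p21: opens ∋ x are {p17, p19, p20, p21}, {p17, p18, p19, p20, p21}; each meets A ∖ {p21}, so x IS a limit point.
Collecting: A' = {p18, p19, p20, p21}.


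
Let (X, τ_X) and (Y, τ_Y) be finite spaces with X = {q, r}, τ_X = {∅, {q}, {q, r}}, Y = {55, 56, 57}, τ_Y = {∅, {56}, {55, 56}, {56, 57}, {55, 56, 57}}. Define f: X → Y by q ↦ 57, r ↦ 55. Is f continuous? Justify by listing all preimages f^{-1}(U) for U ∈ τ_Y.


f is NOT continuous.

Compute f^{-1}(U) for each U ∈ τ_Y:
  U = ∅: f^{-1}(U) = ∅ ∈ τ_X ✓.
  U = {56}: f^{-1}(U) = ∅ ∈ τ_X ✓.
  U = {55, 56}: f^{-1}(U) = {r} ∉ τ_X ✗.
  U = {56, 57}: f^{-1}(U) = {q} ∈ τ_X ✓.
  U = {55, 56, 57}: f^{-1}(U) = {q, r} ∈ τ_X ✓.
Found U = {55, 56} with f^{-1}(U) = {r} not in τ_X. Therefore f is NOT continuous.


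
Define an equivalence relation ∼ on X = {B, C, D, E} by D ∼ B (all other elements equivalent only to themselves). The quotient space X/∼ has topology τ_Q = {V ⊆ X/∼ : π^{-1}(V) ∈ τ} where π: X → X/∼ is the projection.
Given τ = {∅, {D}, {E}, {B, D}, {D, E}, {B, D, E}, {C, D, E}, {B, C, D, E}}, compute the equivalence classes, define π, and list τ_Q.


X/∼ = {[B=D], [C], [E]}; |τ_Q| = 5.

Equivalence classes: [B=D], [C], [E].
Quotient map π: X → X/∼ sends B ↦ [B=D], C ↦ [C], D ↦ [B=D], E ↦ [E].
For each subset V ⊆ X/∼, compute π^{-1}(V) ⊆ X and check whether π^{-1}(V) ∈ τ. V is open in τ_Q iff π^{-1}(V) ∈ τ.
  V = {}: π^{-1}(V) = ∅ ∈ τ ✓.
  V = {[B=D]}: π^{-1}(V) = {B, D} ∈ τ ✓.
  V = {[C]}: π^{-1}(V) = {C} ∉ τ ✗.
  V = {[B=D], [C]}: π^{-1}(V) = {B, C, D} ∉ τ ✗.
  V = {[E]}: π^{-1}(V) = {E} ∈ τ ✓.
  V = {[B=D], [E]}: π^{-1}(V) = {B, D, E} ∈ τ ✓.
  V = {[C], [E]}: π^{-1}(V) = {C, E} ∉ τ ✗.
  V = {[B=D], [C], [E]}: π^{-1}(V) = {B, C, D, E} ∈ τ ✓.
Open sets in the quotient: τ_Q = {{}, {[B=D]}, {[E]}, {[B=D], [E]}, {[B=D], [C], [E]}} (5 elements).


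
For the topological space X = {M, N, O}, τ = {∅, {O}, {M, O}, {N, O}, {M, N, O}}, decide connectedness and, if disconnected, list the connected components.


(X, τ) is connected.

Find clopen sets (U ∈ τ with X ∖ U ∈ τ):
  U = ∅, X ∖ U = {M, N, O} — both open, so U is clopen.
  U = {M, N, O}, X ∖ U = ∅ — both open, so U is clopen.
Only trivial clopens (∅ and X) exist, so (X, τ) is connected.
Compute connected components by grouping points that agree on all clopens:
  component: {M, N, O}


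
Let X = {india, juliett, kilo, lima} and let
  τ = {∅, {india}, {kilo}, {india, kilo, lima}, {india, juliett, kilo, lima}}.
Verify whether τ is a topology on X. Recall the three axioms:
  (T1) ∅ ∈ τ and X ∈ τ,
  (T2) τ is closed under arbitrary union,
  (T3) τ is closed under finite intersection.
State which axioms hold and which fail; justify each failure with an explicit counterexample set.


τ is NOT a topology on X.

Axiom (T1): ∅ ∈ τ? Yes; X ∈ τ? Yes.
Axiom (T2/T3): check pairwise unions and intersections of members of τ.
Counterexample for (T2): {india} ∪ {kilo} = {india, kilo} ∉ τ. Therefore τ is NOT a topology.


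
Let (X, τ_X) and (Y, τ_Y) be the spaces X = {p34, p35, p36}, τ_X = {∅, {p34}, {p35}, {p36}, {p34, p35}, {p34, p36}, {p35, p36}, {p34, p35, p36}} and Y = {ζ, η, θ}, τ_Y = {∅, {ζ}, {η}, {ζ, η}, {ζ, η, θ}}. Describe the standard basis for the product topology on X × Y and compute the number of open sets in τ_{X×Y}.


Basis B = {∅ × ∅, {p34} × {ζ}, {p34} × {η}, {p35} × {ζ}, {p35} × {η}, {p36} × {ζ}, {p36} × {η}, {p34} × {ζ, η}, {p34, p35} × {ζ}, {p34, p36} × {ζ}, {p34, p35} × {η}, {p34, p36} × {η}, {p35} × {ζ, η}, {p35, p36} × {ζ}, {p35, p36} × {η}, {p36} × {ζ, η}, {p34} × {ζ, η, θ}, {p34, p35, p36} × {ζ}, {p34, p35, p36} × {η}, {p35} × {ζ, η, θ}, {p36} × {ζ, η, θ}, {p34, p35} × {ζ, η}, {p34, p36} × {ζ, η}, {p35, p36} × {ζ, η}, {p34, p35} × {ζ, η, θ}, {p34, p36} × {ζ, η, θ}, {p34, p35, p36} × {ζ, η}, {p35, p36} × {ζ, η, θ}, {p34, p35, p36} × {ζ, η, θ}}; |τ_{X×Y}| = 125.

Enumerate products U × V with U ∈ τ_X, V ∈ τ_Y (deduplicated):
  ∅ × ∅ = {} (∅)
  {p34} × {ζ} = {(p34,ζ)}
  {p34} × {η} = {(p34,η)}
  {p35} × {ζ} = {(p35,ζ)}
  {p35} × {η} = {(p35,η)}
  {p36} × {ζ} = {(p36,ζ)}
  {p36} × {η} = {(p36,η)}
  {p34} × {ζ, η} = {(p34,ζ), (p34,η)}
  {p34, p35} × {ζ} = {(p34,ζ), (p35,ζ)}
  {p34, p36} × {ζ} = {(p34,ζ), (p36,ζ)}
  {p34, p35} × {η} = {(p34,η), (p35,η)}
  {p34, p36} × {η} = {(p34,η), (p36,η)}
  {p35} × {ζ, η} = {(p35,ζ), (p35,η)}
  {p35, p36} × {ζ} = {(p35,ζ), (p36,ζ)}
  {p35, p36} × {η} = {(p35,η), (p36,η)}
  {p36} × {ζ, η} = {(p36,ζ), (p36,η)}
  {p34} × {ζ, η, θ} = {(p34,ζ), (p34,η), (p34,θ)}
  {p34, p35, p36} × {ζ} = {(p34,ζ), (p35,ζ), (p36,ζ)}
  {p34, p35, p36} × {η} = {(p34,η), (p35,η), (p36,η)}
  {p35} × {ζ, η, θ} = {(p35,ζ), (p35,η), (p35,θ)}
  {p36} × {ζ, η, θ} = {(p36,ζ), (p36,η), (p36,θ)}
  {p34, p35} × {ζ, η} = {(p34,ζ), (p34,η), (p35,ζ), (p35,η)}
  {p34, p36} × {ζ, η} = {(p34,ζ), (p34,η), (p36,ζ), (p36,η)}
  {p35, p36} × {ζ, η} = {(p35,ζ), (p35,η), (p36,ζ), (p36,η)}
  {p34, p35} × {ζ, η, θ} = {(p34,ζ), (p34,η), (p34,θ), (p35,ζ), (p35,η), (p35,θ)}
  {p34, p36} × {ζ, η, θ} = {(p34,ζ), (p34,η), (p34,θ), (p36,ζ), (p36,η), (p36,θ)}
  {p34, p35, p36} × {ζ, η} = {(p34,ζ), (p34,η), (p35,ζ), (p35,η), (p36,ζ), (p36,η)}
  {p35, p36} × {ζ, η, θ} = {(p35,ζ), (p35,η), (p35,θ), (p36,ζ), (p36,η), (p36,θ)}
  {p34, p35, p36} × {ζ, η, θ} = {(p34,ζ), (p34,η), (p34,θ), (p35,ζ), (p35,η), (p35,θ), (p36,ζ), (p36,η), (p36,θ)}
These 29 distinct sets form the basis B.
Close under arbitrary unions to get τ_{X×Y}; counting gives |τ_{X×Y}| = 125.


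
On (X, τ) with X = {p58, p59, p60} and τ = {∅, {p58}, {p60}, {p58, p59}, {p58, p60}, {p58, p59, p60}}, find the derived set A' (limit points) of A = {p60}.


A' = ∅

For each x ∈ X, list the open sets U ∈ τ with x ∈ U, then check whether U ∩ (A ∖ {x}) ≠ ∅ for every such U.
  x = p58: open {p58} ∋ x has {p58} ∩ (A ∖ {p58}) = ∅, so x is NOT a limit point.
  x = p59: open {p58, p59} ∋ x has {p58, p59} ∩ (A ∖ {p59}) = ∅, so x is NOT a limit point.
  x = p60: open {p60} ∋ x has {p60} ∩ (A ∖ {p60}) = ∅, so x is NOT a limit point.
Collecting: A' = ∅.


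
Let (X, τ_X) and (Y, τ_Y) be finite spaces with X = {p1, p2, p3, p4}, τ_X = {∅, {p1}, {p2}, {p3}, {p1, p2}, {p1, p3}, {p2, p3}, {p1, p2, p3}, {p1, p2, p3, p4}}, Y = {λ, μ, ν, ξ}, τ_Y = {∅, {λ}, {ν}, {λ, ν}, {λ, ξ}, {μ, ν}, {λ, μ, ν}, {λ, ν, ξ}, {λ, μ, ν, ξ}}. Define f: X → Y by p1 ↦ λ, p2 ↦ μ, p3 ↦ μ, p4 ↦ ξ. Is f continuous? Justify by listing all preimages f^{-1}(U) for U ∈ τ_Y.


f is NOT continuous.

Compute f^{-1}(U) for each U ∈ τ_Y:
  U = ∅: f^{-1}(U) = ∅ ∈ τ_X ✓.
  U = {λ}: f^{-1}(U) = {p1} ∈ τ_X ✓.
  U = {ν}: f^{-1}(U) = ∅ ∈ τ_X ✓.
  U = {λ, ν}: f^{-1}(U) = {p1} ∈ τ_X ✓.
  U = {λ, ξ}: f^{-1}(U) = {p1, p4} ∉ τ_X ✗.
  U = {μ, ν}: f^{-1}(U) = {p2, p3} ∈ τ_X ✓.
  U = {λ, μ, ν}: f^{-1}(U) = {p1, p2, p3} ∈ τ_X ✓.
  U = {λ, ν, ξ}: f^{-1}(U) = {p1, p4} ∉ τ_X ✗.
  U = {λ, μ, ν, ξ}: f^{-1}(U) = {p1, p2, p3, p4} ∈ τ_X ✓.
Found U = {λ, ξ} with f^{-1}(U) = {p1, p4} not in τ_X. Therefore f is NOT continuous.


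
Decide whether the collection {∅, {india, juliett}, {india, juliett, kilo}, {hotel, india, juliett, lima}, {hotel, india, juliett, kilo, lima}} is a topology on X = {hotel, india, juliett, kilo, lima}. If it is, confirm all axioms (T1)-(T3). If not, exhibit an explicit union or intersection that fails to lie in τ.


τ IS a topology on X.

Axiom (T1): ∅ ∈ τ? Yes; X ∈ τ? Yes.
Axiom (T2/T3): check pairwise unions and intersections of members of τ.
All pairwise intersections and unions checked — each lies in τ. Therefore τ satisfies (T1), (T2), (T3): it IS a topology on X.


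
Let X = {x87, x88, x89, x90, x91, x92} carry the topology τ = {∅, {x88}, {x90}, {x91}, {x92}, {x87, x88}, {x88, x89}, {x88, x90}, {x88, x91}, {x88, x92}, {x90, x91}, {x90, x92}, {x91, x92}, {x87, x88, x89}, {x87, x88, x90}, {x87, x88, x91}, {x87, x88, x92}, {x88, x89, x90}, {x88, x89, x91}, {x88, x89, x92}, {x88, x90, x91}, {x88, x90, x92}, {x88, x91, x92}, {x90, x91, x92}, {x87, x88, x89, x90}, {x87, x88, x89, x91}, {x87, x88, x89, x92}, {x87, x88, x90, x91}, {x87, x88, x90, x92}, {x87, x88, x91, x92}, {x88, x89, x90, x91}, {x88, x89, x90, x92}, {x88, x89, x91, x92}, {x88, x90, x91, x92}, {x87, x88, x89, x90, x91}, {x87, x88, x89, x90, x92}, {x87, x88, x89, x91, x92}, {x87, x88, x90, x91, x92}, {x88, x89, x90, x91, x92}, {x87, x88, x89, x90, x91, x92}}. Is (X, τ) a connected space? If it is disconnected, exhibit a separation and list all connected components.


(X, τ) is disconnected; components = [{x90}, {x91}, {x92}, {x87, x88, x89}].

Find clopen sets (U ∈ τ with X ∖ U ∈ τ):
  U = ∅, X ∖ U = {x87, x88, x89, x90, x91, x92} — both open, so U is clopen.
  U = {x90}, X ∖ U = {x87, x88, x89, x91, x92} — both open, so U is clopen.
  U = {x91}, X ∖ U = {x87, x88, x89, x90, x92} — both open, so U is clopen.
  U = {x92}, X ∖ U = {x87, x88, x89, x90, x91} — both open, so U is clopen.
  U = {x90, x91}, X ∖ U = {x87, x88, x89, x92} — both open, so U is clopen.
  U = {x90, x92}, X ∖ U = {x87, x88, x89, x91} — both open, so U is clopen.
  U = {x91, x92}, X ∖ U = {x87, x88, x89, x90} — both open, so U is clopen.
  U = {x87, x88, x89}, X ∖ U = {x90, x91, x92} — both open, so U is clopen.
  U = {x90, x91, x92}, X ∖ U = {x87, x88, x89} — both open, so U is clopen.
  U = {x87, x88, x89, x90}, X ∖ U = {x91, x92} — both open, so U is clopen.
  U = {x87, x88, x89, x91}, X ∖ U = {x90, x92} — both open, so U is clopen.
  U = {x87, x88, x89, x92}, X ∖ U = {x90, x91} — both open, so U is clopen.
  U = {x87, x88, x89, x90, x91}, X ∖ U = {x92} — both open, so U is clopen.
  U = {x87, x88, x89, x90, x92}, X ∖ U = {x91} — both open, so U is clopen.
  U = {x87, x88, x89, x91, x92}, X ∖ U = {x90} — both open, so U is clopen.
  U = {x87, x88, x89, x90, x91, x92}, X ∖ U = ∅ — both open, so U is clopen.
Nontrivial clopen(s) exist: e.g. {x87, x88, x89, x90, x92}. So (X, τ) is disconnected.
Compute connected components by grouping points that agree on all clopens:
  component: {x90}
  component: {x91}
  component: {x92}
  component: {x87, x88, x89}


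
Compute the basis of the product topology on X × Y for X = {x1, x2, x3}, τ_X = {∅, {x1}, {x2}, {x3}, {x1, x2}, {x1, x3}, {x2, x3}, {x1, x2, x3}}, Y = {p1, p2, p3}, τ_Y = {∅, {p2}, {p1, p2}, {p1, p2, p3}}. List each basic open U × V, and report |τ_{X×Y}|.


Basis B = {∅ × ∅, {x1} × {p2}, {x2} × {p2}, {x3} × {p2}, {x1} × {p1, p2}, {x1, x2} × {p2}, {x1, x3} × {p2}, {x2} × {p1, p2}, {x2, x3} × {p2}, {x3} × {p1, p2}, {x1} × {p1, p2, p3}, {x1, x2, x3} × {p2}, {x2} × {p1, p2, p3}, {x3} × {p1, p2, p3}, {x1, x2} × {p1, p2}, {x1, x3} × {p1, p2}, {x2, x3} × {p1, p2}, {x1, x2} × {p1, p2, p3}, {x1, x3} × {p1, p2, p3}, {x1, x2, x3} × {p1, p2}, {x2, x3} × {p1, p2, p3}, {x1, x2, x3} × {p1, p2, p3}}; |τ_{X×Y}| = 64.

Enumerate products U × V with U ∈ τ_X, V ∈ τ_Y (deduplicated):
  ∅ × ∅ = {} (∅)
  {x1} × {p2} = {(x1,p2)}
  {x2} × {p2} = {(x2,p2)}
  {x3} × {p2} = {(x3,p2)}
  {x1} × {p1, p2} = {(x1,p1), (x1,p2)}
  {x1, x2} × {p2} = {(x1,p2), (x2,p2)}
  {x1, x3} × {p2} = {(x1,p2), (x3,p2)}
  {x2} × {p1, p2} = {(x2,p1), (x2,p2)}
  {x2, x3} × {p2} = {(x2,p2), (x3,p2)}
  {x3} × {p1, p2} = {(x3,p1), (x3,p2)}
  {x1} × {p1, p2, p3} = {(x1,p1), (x1,p2), (x1,p3)}
  {x1, x2, x3} × {p2} = {(x1,p2), (x2,p2), (x3,p2)}
  {x2} × {p1, p2, p3} = {(x2,p1), (x2,p2), (x2,p3)}
  {x3} × {p1, p2, p3} = {(x3,p1), (x3,p2), (x3,p3)}
  {x1, x2} × {p1, p2} = {(x1,p1), (x1,p2), (x2,p1), (x2,p2)}
  {x1, x3} × {p1, p2} = {(x1,p1), (x1,p2), (x3,p1), (x3,p2)}
  {x2, x3} × {p1, p2} = {(x2,p1), (x2,p2), (x3,p1), (x3,p2)}
  {x1, x2} × {p1, p2, p3} = {(x1,p1), (x1,p2), (x1,p3), (x2,p1), (x2,p2), (x2,p3)}
  {x1, x3} × {p1, p2, p3} = {(x1,p1), (x1,p2), (x1,p3), (x3,p1), (x3,p2), (x3,p3)}
  {x1, x2, x3} × {p1, p2} = {(x1,p1), (x1,p2), (x2,p1), (x2,p2), (x3,p1), (x3,p2)}
  {x2, x3} × {p1, p2, p3} = {(x2,p1), (x2,p2), (x2,p3), (x3,p1), (x3,p2), (x3,p3)}
  {x1, x2, x3} × {p1, p2, p3} = {(x1,p1), (x1,p2), (x1,p3), (x2,p1), (x2,p2), (x2,p3), (x3,p1), (x3,p2), (x3,p3)}
These 22 distinct sets form the basis B.
Close under arbitrary unions to get τ_{X×Y}; counting gives |τ_{X×Y}| = 64.


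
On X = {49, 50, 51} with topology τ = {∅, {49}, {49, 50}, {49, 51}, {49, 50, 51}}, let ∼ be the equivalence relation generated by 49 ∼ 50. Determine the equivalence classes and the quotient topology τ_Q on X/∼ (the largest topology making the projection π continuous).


X/∼ = {[49=50], [51]}; |τ_Q| = 3.

Equivalence classes: [49=50], [51].
Quotient map π: X → X/∼ sends 49 ↦ [49=50], 50 ↦ [49=50], 51 ↦ [51].
For each subset V ⊆ X/∼, compute π^{-1}(V) ⊆ X and check whether π^{-1}(V) ∈ τ. V is open in τ_Q iff π^{-1}(V) ∈ τ.
  V = {}: π^{-1}(V) = ∅ ∈ τ ✓.
  V = {[49=50]}: π^{-1}(V) = {49, 50} ∈ τ ✓.
  V = {[51]}: π^{-1}(V) = {51} ∉ τ ✗.
  V = {[49=50], [51]}: π^{-1}(V) = {49, 50, 51} ∈ τ ✓.
Open sets in the quotient: τ_Q = {{}, {[49=50]}, {[49=50], [51]}} (3 elements).


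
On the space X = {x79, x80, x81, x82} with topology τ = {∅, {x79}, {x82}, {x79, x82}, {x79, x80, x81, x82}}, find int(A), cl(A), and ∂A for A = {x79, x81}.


int(A) = {x79}, cl(A) = {x79, x80, x81}, ∂A = {x80, x81}.

Closed sets in (X, τ) are complements of opens:
  closed(X, τ) = {∅, {x80, x81}, {x79, x80, x81}, {x80, x81, x82}, {x79, x80, x81, x82}}.
int(A) = ⋃ {U ∈ τ : U ⊆ A}. Opens contained in A: ∅, {x79}.
Taking the union of these: int(A) = {x79}.
cl(A) = ⋂ {C closed : A ⊆ C}. Closed sets containing A: {x79, x80, x81}, {x79, x80, x81, x82}.
Intersecting these: cl(A) = {x79, x80, x81}.
∂A = cl(A) ∖ int(A) = {x79, x80, x81} ∖ {x79} = {x80, x81}.


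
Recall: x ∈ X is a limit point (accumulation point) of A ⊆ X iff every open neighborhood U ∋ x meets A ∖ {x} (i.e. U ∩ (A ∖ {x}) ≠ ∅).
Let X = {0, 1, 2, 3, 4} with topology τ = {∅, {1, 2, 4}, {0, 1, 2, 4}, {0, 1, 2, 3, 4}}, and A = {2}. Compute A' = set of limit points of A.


A' = {0, 1, 3, 4}

For each x ∈ X, list the open sets U ∈ τ with x ∈ U, then check whether U ∩ (A ∖ {x}) ≠ ∅ for every such U.
  x = 0: opens ∋ x are {0, 1, 2, 4}, {0, 1, 2, 3, 4}; each meets A ∖ {0}, so x IS a limit point.
  x = 1: opens ∋ x are {1, 2, 4}, {0, 1, 2, 4}, {0, 1, 2, 3, 4}; each meets A ∖ {1}, so x IS a limit point.
  x = 2: open {1, 2, 4} ∋ x has {1, 2, 4} ∩ (A ∖ {2}) = ∅, so x is NOT a limit point.
  x = 3: opens ∋ x are {0, 1, 2, 3, 4}; each meets A ∖ {3}, so x IS a limit point.
  x = 4: opens ∋ x are {1, 2, 4}, {0, 1, 2, 4}, {0, 1, 2, 3, 4}; each meets A ∖ {4}, so x IS a limit point.
Collecting: A' = {0, 1, 3, 4}.


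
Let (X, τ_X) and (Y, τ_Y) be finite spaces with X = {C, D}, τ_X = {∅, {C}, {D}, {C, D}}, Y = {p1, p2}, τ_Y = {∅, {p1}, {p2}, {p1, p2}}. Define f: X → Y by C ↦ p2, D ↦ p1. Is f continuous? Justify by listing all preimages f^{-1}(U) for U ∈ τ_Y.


f IS continuous.

Compute f^{-1}(U) for each U ∈ τ_Y:
  U = ∅: f^{-1}(U) = ∅ ∈ τ_X ✓.
  U = {p1}: f^{-1}(U) = {D} ∈ τ_X ✓.
  U = {p2}: f^{-1}(U) = {C} ∈ τ_X ✓.
  U = {p1, p2}: f^{-1}(U) = {C, D} ∈ τ_X ✓.
Every preimage lies in τ_X, so f IS continuous.


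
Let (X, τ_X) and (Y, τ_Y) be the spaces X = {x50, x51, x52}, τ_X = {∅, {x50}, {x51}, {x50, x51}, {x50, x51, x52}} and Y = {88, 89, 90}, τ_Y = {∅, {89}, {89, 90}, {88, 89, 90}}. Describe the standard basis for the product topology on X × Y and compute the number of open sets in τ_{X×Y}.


Basis B = {∅ × ∅, {x50} × {89}, {x51} × {89}, {x50} × {89, 90}, {x50, x51} × {89}, {x51} × {89, 90}, {x50} × {88, 89, 90}, {x50, x51, x52} × {89}, {x51} × {88, 89, 90}, {x50, x51} × {89, 90}, {x50, x51} × {88, 89, 90}, {x50, x51, x52} × {89, 90}, {x50, x51, x52} × {88, 89, 90}}; |τ_{X×Y}| = 30.

Enumerate products U × V with U ∈ τ_X, V ∈ τ_Y (deduplicated):
  ∅ × ∅ = {} (∅)
  {x50} × {89} = {(x50,89)}
  {x51} × {89} = {(x51,89)}
  {x50} × {89, 90} = {(x50,89), (x50,90)}
  {x50, x51} × {89} = {(x50,89), (x51,89)}
  {x51} × {89, 90} = {(x51,89), (x51,90)}
  {x50} × {88, 89, 90} = {(x50,88), (x50,89), (x50,90)}
  {x50, x51, x52} × {89} = {(x50,89), (x51,89), (x52,89)}
  {x51} × {88, 89, 90} = {(x51,88), (x51,89), (x51,90)}
  {x50, x51} × {89, 90} = {(x50,89), (x50,90), (x51,89), (x51,90)}
  {x50, x51} × {88, 89, 90} = {(x50,88), (x50,89), (x50,90), (x51,88), (x51,89), (x51,90)}
  {x50, x51, x52} × {89, 90} = {(x50,89), (x50,90), (x51,89), (x51,90), (x52,89), (x52,90)}
  {x50, x51, x52} × {88, 89, 90} = {(x50,88), (x50,89), (x50,90), (x51,88), (x51,89), (x51,90), (x52,88), (x52,89), (x52,90)}
These 13 distinct sets form the basis B.
Close under arbitrary unions to get τ_{X×Y}; counting gives |τ_{X×Y}| = 30.


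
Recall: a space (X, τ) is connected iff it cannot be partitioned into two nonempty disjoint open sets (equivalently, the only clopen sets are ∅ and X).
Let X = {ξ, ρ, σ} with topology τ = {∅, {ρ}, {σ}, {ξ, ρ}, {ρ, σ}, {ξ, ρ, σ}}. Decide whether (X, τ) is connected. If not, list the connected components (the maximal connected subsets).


(X, τ) is disconnected; components = [{σ}, {ξ, ρ}].

Find clopen sets (U ∈ τ with X ∖ U ∈ τ):
  U = ∅, X ∖ U = {ξ, ρ, σ} — both open, so U is clopen.
  U = {σ}, X ∖ U = {ξ, ρ} — both open, so U is clopen.
  U = {ξ, ρ}, X ∖ U = {σ} — both open, so U is clopen.
  U = {ξ, ρ, σ}, X ∖ U = ∅ — both open, so U is clopen.
Nontrivial clopen(s) exist: e.g. {ξ, ρ}. So (X, τ) is disconnected.
Compute connected components by grouping points that agree on all clopens:
  component: {σ}
  component: {ξ, ρ}


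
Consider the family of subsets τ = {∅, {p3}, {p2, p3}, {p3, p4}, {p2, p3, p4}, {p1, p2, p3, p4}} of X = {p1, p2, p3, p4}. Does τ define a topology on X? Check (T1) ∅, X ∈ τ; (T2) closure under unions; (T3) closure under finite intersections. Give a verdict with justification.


τ IS a topology on X.

Axiom (T1): ∅ ∈ τ? Yes; X ∈ τ? Yes.
Axiom (T2/T3): check pairwise unions and intersections of members of τ.
All pairwise intersections and unions checked — each lies in τ. Therefore τ satisfies (T1), (T2), (T3): it IS a topology on X.


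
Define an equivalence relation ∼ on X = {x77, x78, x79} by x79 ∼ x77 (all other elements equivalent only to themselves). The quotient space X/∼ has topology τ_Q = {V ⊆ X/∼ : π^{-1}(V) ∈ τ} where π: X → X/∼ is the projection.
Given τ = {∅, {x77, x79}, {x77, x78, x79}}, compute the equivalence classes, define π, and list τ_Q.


X/∼ = {[x77=x79], [x78]}; |τ_Q| = 3.

Equivalence classes: [x77=x79], [x78].
Quotient map π: X → X/∼ sends x77 ↦ [x77=x79], x78 ↦ [x78], x79 ↦ [x77=x79].
For each subset V ⊆ X/∼, compute π^{-1}(V) ⊆ X and check whether π^{-1}(V) ∈ τ. V is open in τ_Q iff π^{-1}(V) ∈ τ.
  V = {}: π^{-1}(V) = ∅ ∈ τ ✓.
  V = {[x77=x79]}: π^{-1}(V) = {x77, x79} ∈ τ ✓.
  V = {[x78]}: π^{-1}(V) = {x78} ∉ τ ✗.
  V = {[x77=x79], [x78]}: π^{-1}(V) = {x77, x78, x79} ∈ τ ✓.
Open sets in the quotient: τ_Q = {{}, {[x77=x79]}, {[x77=x79], [x78]}} (3 elements).
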